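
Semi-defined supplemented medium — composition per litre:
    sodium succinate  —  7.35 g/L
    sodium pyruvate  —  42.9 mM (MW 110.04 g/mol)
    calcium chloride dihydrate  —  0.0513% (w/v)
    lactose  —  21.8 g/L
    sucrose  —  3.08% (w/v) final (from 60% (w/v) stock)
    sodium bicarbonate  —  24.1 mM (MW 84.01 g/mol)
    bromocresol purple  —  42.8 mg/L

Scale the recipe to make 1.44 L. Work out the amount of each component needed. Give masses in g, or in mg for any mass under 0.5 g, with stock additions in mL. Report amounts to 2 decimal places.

Working volume: 1.44 L.
sodium succinate: 7.35 g/L × 1.44 L = 10.58 g
sodium pyruvate: 42.9 mmol/L × 110.04 g/mol × 1.44 L ÷ 1000 = 6.80 g
calcium chloride dihydrate: 0.0513% w/v = 0.513 g/L → 0.513 × 1.44 L = 0.74 g
lactose: 21.8 g/L × 1.44 L = 31.39 g
sucrose: C1V1 = C2V2 → 3.08% ÷ 60% × 1440 mL = 73.92 mL
sodium bicarbonate: 24.1 mmol/L × 84.01 g/mol × 1.44 L ÷ 1000 = 2.92 g
bromocresol purple: 42.8 mg/L × 1.44 L = 61.63 mg

sodium succinate 10.58 g; sodium pyruvate 6.80 g; calcium chloride dihydrate 0.74 g; lactose 31.39 g; sucrose 73.92 mL; sodium bicarbonate 2.92 g; bromocresol purple 61.63 mg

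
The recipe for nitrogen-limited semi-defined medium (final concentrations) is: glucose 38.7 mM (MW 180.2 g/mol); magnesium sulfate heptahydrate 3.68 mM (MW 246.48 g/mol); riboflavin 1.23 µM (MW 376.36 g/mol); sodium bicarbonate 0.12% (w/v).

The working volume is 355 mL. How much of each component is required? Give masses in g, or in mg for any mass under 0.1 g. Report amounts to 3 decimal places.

glucose 2.476 g; magnesium sulfate heptahydrate 0.322 g; riboflavin 0.164 mg; sodium bicarbonate 0.426 g

Scale factor relative to 1 L: 0.355.
glucose: 38.7 mmol/L × 180.2 g/mol × 0.355 L ÷ 1000 = 2.476 g
magnesium sulfate heptahydrate: 3.68 mmol/L × 246.48 g/mol × 0.355 L ÷ 1000 = 0.322 g
riboflavin: 1.23 µmol/L × 376.36 g/mol × 0.355 L ÷ 1000 = 0.164 mg
sodium bicarbonate: 0.12 g per 100 mL × 355 mL ÷ 100 = 0.426 g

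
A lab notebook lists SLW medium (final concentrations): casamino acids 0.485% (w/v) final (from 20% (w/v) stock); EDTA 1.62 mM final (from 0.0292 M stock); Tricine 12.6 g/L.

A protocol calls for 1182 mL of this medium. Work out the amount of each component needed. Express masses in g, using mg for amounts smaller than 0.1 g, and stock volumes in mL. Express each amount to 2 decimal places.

Scale factor relative to 1 L: 1.182.
casamino acids: V = C2·V2/C1 = 0.485% ÷ 20% × 1182 mL = 28.66 mL
EDTA: V = C2·V2/C1 = 1.62 mM × 1182 mL ÷ 29.2 mM = 65.58 mL
Tricine: 12.6 g/L × 1.182 L = 14.89 g

casamino acids 28.66 mL; EDTA 65.58 mL; Tricine 14.89 g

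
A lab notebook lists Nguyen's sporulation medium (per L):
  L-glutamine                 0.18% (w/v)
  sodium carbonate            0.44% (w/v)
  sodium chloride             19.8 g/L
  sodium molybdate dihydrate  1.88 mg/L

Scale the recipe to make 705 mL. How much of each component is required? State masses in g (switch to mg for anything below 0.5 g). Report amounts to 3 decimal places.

L-glutamine 1.269 g; sodium carbonate 3.102 g; sodium chloride 13.959 g; sodium molybdate dihydrate 1.325 mg

Working volume: 705 mL = 0.705 L.
L-glutamine: 0.18% w/v = 1.8 g/L → 1.8 × 0.705 L = 1.269 g
sodium carbonate: 0.44 g per 100 mL × 705 mL ÷ 100 = 3.102 g
sodium chloride: 19.8 g/L × 0.705 L = 13.959 g
sodium molybdate dihydrate: 1.88 mg/L × 0.705 L = 1.325 mg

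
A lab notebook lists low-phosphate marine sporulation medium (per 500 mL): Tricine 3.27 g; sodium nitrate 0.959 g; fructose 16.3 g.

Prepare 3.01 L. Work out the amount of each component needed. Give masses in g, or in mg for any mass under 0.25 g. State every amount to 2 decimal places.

Tricine 19.69 g; sodium nitrate 5.77 g; fructose 98.13 g

Scale factor = 3010 mL / 500 mL = 6.02.
Tricine: 3.27 g × (3010 mL / 500 mL) = 19.69 g
sodium nitrate: 0.959 g × (3010 mL / 500 mL) = 5.77 g
fructose: 16.3 g × (3010 mL / 500 mL) = 98.13 g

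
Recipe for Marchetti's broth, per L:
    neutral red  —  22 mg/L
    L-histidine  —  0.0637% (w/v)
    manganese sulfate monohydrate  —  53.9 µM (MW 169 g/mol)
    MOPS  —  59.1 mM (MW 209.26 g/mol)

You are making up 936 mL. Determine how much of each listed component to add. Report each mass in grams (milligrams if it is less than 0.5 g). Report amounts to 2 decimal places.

neutral red 20.59 mg; L-histidine 0.60 g; manganese sulfate monohydrate 8.53 mg; MOPS 11.58 g

Working volume: 936 mL = 0.936 L.
neutral red: 22 mg/L × 0.936 L = 20.59 mg
L-histidine: 0.0637% w/v = 0.637 g/L → 0.637 × 0.936 L = 0.60 g
manganese sulfate monohydrate: 53.9 µmol/L × 169 g/mol × 0.936 L ÷ 1000 = 8.53 mg
MOPS: 59.1 mmol/L × 209.26 g/mol × 0.936 L ÷ 1000 = 11.58 g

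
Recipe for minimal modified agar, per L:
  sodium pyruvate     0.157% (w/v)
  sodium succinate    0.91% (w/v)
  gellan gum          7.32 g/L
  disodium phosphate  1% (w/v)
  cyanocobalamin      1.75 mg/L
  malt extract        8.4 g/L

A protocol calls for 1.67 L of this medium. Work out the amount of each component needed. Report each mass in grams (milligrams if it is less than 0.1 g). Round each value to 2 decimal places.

Scale factor relative to 1 L: 1.67.
sodium pyruvate: 0.157% w/v = 1.57 g/L → 1.57 × 1.67 L = 2.62 g
sodium succinate: 0.91 g per 100 mL × 1670 mL ÷ 100 = 15.20 g
gellan gum: 7.32 g/L × 1.67 L = 12.22 g
disodium phosphate: 1% w/v = 10 g/L → 10 × 1.67 L = 16.70 g
cyanocobalamin: 1.75 mg/L × 1.67 L = 2.92 mg
malt extract: 8.4 g/L × 1.67 L = 14.03 g

sodium pyruvate 2.62 g; sodium succinate 15.20 g; gellan gum 12.22 g; disodium phosphate 16.70 g; cyanocobalamin 2.92 mg; malt extract 14.03 g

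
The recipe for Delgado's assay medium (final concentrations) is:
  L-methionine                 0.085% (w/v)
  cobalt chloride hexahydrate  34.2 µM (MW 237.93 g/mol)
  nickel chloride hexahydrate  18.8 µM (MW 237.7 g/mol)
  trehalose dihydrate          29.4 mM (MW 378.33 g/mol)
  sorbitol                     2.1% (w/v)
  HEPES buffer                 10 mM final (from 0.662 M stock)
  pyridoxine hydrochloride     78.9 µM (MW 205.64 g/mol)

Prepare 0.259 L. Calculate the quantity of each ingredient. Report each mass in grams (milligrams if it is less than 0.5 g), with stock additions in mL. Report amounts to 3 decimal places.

Working volume: 0.259 L.
L-methionine: 0.085% w/v = 0.85 g/L → 0.85 × 0.259 L = 0.22015 g = 220.150 mg
cobalt chloride hexahydrate: 34.2 µmol/L × 237.93 g/mol × 0.259 L ÷ 1000 = 2.108 mg
nickel chloride hexahydrate: 18.8 µmol/L × 237.7 g/mol × 0.259 L ÷ 1000 = 1.157 mg
trehalose dihydrate: 29.4 mmol/L × 378.33 g/mol × 0.259 L ÷ 1000 = 2.881 g
sorbitol: 2.1% w/v = 21 g/L → 21 × 0.259 L = 5.439 g
HEPES buffer: C1V1 = C2V2 → 10 mM × 259 mL ÷ 662 mM = 3.912 mL
pyridoxine hydrochloride: 78.9 µmol/L × 205.64 g/mol × 0.259 L ÷ 1000 = 4.202 mg

L-methionine 220.150 mg; cobalt chloride hexahydrate 2.108 mg; nickel chloride hexahydrate 1.157 mg; trehalose dihydrate 2.881 g; sorbitol 5.439 g; HEPES buffer 3.912 mL; pyridoxine hydrochloride 4.202 mg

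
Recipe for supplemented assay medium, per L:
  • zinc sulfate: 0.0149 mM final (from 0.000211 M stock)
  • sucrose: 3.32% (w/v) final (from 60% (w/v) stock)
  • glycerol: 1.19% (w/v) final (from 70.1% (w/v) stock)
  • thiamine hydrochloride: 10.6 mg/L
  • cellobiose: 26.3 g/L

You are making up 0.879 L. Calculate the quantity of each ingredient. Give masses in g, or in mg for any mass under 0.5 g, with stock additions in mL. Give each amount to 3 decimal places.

zinc sulfate 62.072 mL; sucrose 48.638 mL; glycerol 14.922 mL; thiamine hydrochloride 9.317 mg; cellobiose 23.118 g

Scale factor relative to 1 L: 0.879.
zinc sulfate: dilute stock: 0.0149 mM × 879 mL ÷ 0.211 mM = 62.072 mL
sucrose: C1V1 = C2V2 → 3.32% ÷ 60% × 879 mL = 48.638 mL
glycerol: V = C2·V2/C1 = 1.19% ÷ 70.1% × 879 mL = 14.922 mL
thiamine hydrochloride: 10.6 mg/L × 0.879 L = 9.317 mg
cellobiose: 26.3 g/L × 0.879 L = 23.118 g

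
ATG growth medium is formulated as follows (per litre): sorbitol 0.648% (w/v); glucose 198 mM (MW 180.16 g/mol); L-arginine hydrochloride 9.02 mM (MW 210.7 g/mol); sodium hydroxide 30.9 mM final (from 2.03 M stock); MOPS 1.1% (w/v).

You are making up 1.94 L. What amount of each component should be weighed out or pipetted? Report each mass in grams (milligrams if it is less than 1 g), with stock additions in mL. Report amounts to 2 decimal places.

sorbitol 12.57 g; glucose 69.20 g; L-arginine hydrochloride 3.69 g; sodium hydroxide 29.53 mL; MOPS 21.34 g

Working volume: 1.94 L.
sorbitol: 0.648% w/v = 6.48 g/L → 6.48 × 1.94 L = 12.57 g
glucose: 198 mmol/L × 180.16 g/mol × 1.94 L ÷ 1000 = 69.20 g
L-arginine hydrochloride: 9.02 mmol/L × 210.7 g/mol × 1.94 L ÷ 1000 = 3.69 g
sodium hydroxide: V = C2·V2/C1 = 30.9 mM × 1940 mL ÷ 2030 mM = 29.53 mL
MOPS: 1.1 g per 100 mL × 1940 mL ÷ 100 = 21.34 g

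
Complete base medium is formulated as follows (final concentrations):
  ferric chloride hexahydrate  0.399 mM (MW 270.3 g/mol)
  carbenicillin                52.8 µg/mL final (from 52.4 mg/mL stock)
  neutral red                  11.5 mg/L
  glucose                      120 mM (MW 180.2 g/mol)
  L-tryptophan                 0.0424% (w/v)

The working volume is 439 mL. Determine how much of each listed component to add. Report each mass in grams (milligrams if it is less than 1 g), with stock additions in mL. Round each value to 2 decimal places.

ferric chloride hexahydrate 47.35 mg; carbenicillin 0.44 mL; neutral red 5.05 mg; glucose 9.49 g; L-tryptophan 186.14 mg

Working volume: 439 mL = 0.439 L.
ferric chloride hexahydrate: 0.399 mmol/L × 270.3 mg/mmol × 0.439 L = 47.35 mg
carbenicillin: dilute stock: 52.8 µg/mL × 439 mL ÷ 52400 µg/mL = 0.44 mL
neutral red: 11.5 mg/L × 0.439 L = 5.05 mg
glucose: 120 mmol/L × 180.2 g/mol × 0.439 L ÷ 1000 = 9.49 g
L-tryptophan: 0.0424% w/v = 0.424 g/L → 0.424 × 0.439 L = 0.186136 g = 186.14 mg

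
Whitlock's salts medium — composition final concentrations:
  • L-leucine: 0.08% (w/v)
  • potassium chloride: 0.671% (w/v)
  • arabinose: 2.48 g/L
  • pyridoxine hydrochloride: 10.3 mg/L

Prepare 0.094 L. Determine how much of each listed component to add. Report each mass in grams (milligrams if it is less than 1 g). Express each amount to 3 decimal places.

L-leucine 75.200 mg; potassium chloride 630.740 mg; arabinose 233.120 mg; pyridoxine hydrochloride 0.968 mg

Working volume: 0.094 L.
L-leucine: 0.08 g per 100 mL × 94 mL ÷ 100 = 0.0752 g = 75.200 mg
potassium chloride: 0.671 g per 100 mL × 94 mL ÷ 100 = 0.63074 g = 630.740 mg
arabinose: 2.48 g/L × 0.094 L = 0.23312 g = 233.120 mg
pyridoxine hydrochloride: 10.3 mg/L × 0.094 L = 0.968 mg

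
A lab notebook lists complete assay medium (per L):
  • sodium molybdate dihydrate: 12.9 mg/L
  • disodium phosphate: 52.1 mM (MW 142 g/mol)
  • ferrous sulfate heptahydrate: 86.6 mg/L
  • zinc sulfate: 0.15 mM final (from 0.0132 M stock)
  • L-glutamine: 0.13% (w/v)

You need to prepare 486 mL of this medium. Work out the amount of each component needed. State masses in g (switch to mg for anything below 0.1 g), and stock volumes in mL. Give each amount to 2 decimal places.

sodium molybdate dihydrate 6.27 mg; disodium phosphate 3.60 g; ferrous sulfate heptahydrate 42.09 mg; zinc sulfate 5.52 mL; L-glutamine 0.63 g

Working volume: 486 mL = 0.486 L.
sodium molybdate dihydrate: 12.9 mg/L × 0.486 L = 6.27 mg
disodium phosphate: 52.1 mmol/L × 142 g/mol × 0.486 L ÷ 1000 = 3.60 g
ferrous sulfate heptahydrate: 86.6 mg/L × 0.486 L = 42.09 mg
zinc sulfate: dilute stock: 0.15 mM × 486 mL ÷ 13.2 mM = 5.52 mL
L-glutamine: 0.13 g per 100 mL × 486 mL ÷ 100 = 0.63 g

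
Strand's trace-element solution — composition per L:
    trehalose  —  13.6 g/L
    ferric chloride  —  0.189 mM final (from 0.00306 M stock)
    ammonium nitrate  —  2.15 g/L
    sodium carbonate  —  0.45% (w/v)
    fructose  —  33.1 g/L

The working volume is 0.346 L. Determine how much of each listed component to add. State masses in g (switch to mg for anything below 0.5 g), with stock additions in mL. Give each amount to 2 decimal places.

trehalose 4.71 g; ferric chloride 21.37 mL; ammonium nitrate 0.74 g; sodium carbonate 1.56 g; fructose 11.45 g

Working volume: 0.346 L.
trehalose: 13.6 g/L × 0.346 L = 4.71 g
ferric chloride: dilute stock: 0.189 mM × 346 mL ÷ 3.06 mM = 21.37 mL
ammonium nitrate: 2.15 g/L × 0.346 L = 0.74 g
sodium carbonate: 0.45 g per 100 mL × 346 mL ÷ 100 = 1.56 g
fructose: 33.1 g/L × 0.346 L = 11.45 g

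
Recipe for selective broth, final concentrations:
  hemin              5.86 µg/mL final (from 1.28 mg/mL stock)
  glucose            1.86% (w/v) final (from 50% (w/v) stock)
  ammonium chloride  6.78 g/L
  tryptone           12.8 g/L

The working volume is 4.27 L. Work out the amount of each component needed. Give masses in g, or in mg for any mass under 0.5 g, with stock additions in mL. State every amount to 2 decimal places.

Working volume: 4.27 L.
hemin: dilute stock: 5.86 µg/mL × 4270 mL ÷ 1280 µg/mL = 19.55 mL
glucose: dilute stock: 1.86% ÷ 50% × 4270 mL = 158.84 mL
ammonium chloride: 6.78 g/L × 4.27 L = 28.95 g
tryptone: 12.8 g/L × 4.27 L = 54.66 g

hemin 19.55 mL; glucose 158.84 mL; ammonium chloride 28.95 g; tryptone 54.66 g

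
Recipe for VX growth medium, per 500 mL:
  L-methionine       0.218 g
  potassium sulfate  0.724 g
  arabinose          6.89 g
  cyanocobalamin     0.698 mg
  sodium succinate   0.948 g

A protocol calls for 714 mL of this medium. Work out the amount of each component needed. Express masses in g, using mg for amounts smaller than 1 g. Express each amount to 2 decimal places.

L-methionine 311.30 mg; potassium sulfate 1.03 g; arabinose 9.84 g; cyanocobalamin 1.00 mg; sodium succinate 1.35 g

Scale factor = 714 mL / 500 mL = 1.428.
L-methionine: 0.218 g × (714 mL / 500 mL) = 0.311304 g = 311.30 mg
potassium sulfate: 0.724 g × (714 mL / 500 mL) = 1.03 g
arabinose: 6.89 g × (714 mL / 500 mL) = 9.84 g
cyanocobalamin: 0.698 mg × (714 mL / 500 mL) = 1.00 mg
sodium succinate: 0.948 g × (714 mL / 500 mL) = 1.35 g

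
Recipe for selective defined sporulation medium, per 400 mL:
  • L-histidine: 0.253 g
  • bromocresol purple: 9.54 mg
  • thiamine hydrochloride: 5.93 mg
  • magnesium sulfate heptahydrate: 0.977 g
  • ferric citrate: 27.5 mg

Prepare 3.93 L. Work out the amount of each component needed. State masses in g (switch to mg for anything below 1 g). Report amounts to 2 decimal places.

L-histidine 2.49 g; bromocresol purple 93.73 mg; thiamine hydrochloride 58.26 mg; magnesium sulfate heptahydrate 9.60 g; ferric citrate 270.19 mg

Ratio of target to recipe volume: 3930 / 400 = 9.825.
L-histidine: 0.253 g × (3930 mL / 400 mL) = 2.49 g
bromocresol purple: 9.54 mg × (3930 mL / 400 mL) = 93.73 mg
thiamine hydrochloride: 5.93 mg × (3930 mL / 400 mL) = 58.26 mg
magnesium sulfate heptahydrate: 0.977 g × (3930 mL / 400 mL) = 9.60 g
ferric citrate: 27.5 mg × (3930 mL / 400 mL) = 270.19 mg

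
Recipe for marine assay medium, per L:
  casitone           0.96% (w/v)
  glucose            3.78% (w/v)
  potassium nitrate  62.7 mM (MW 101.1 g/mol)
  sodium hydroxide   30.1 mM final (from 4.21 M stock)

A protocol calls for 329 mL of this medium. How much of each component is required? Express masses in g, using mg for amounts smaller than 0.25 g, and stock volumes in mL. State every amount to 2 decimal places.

casitone 3.16 g; glucose 12.44 g; potassium nitrate 2.09 g; sodium hydroxide 2.35 mL

Scale factor relative to 1 L: 0.329.
casitone: 0.96 g per 100 mL × 329 mL ÷ 100 = 3.16 g
glucose: 3.78 g per 100 mL × 329 mL ÷ 100 = 12.44 g
potassium nitrate: 62.7 mmol/L × 101.1 g/mol × 0.329 L ÷ 1000 = 2.09 g
sodium hydroxide: V = C2·V2/C1 = 30.1 mM × 329 mL ÷ 4210 mM = 2.35 mL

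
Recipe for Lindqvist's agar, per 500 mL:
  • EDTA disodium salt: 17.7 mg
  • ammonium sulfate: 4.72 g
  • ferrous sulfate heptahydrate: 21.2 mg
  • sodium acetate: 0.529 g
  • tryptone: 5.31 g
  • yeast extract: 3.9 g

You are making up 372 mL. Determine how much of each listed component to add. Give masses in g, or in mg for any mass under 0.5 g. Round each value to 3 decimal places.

Scale factor = 372 mL / 500 mL = 0.744.
EDTA disodium salt: 17.7 mg × (372 mL / 500 mL) = 13.169 mg
ammonium sulfate: 4.72 g × (372 mL / 500 mL) = 3.512 g
ferrous sulfate heptahydrate: 21.2 mg × (372 mL / 500 mL) = 15.773 mg
sodium acetate: 0.529 g × (372 mL / 500 mL) = 0.393576 g = 393.576 mg
tryptone: 5.31 g × (372 mL / 500 mL) = 3.951 g
yeast extract: 3.9 g × (372 mL / 500 mL) = 2.902 g

EDTA disodium salt 13.169 mg; ammonium sulfate 3.512 g; ferrous sulfate heptahydrate 15.773 mg; sodium acetate 393.576 mg; tryptone 3.951 g; yeast extract 2.902 g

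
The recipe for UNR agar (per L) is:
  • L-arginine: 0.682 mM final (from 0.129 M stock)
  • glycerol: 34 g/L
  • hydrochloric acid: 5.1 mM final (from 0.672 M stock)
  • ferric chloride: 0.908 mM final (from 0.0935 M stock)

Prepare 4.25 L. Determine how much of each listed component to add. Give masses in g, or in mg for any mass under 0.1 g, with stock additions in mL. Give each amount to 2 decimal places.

Scale factor relative to 1 L: 4.25.
L-arginine: V = C2·V2/C1 = 0.682 mM × 4250 mL ÷ 129 mM = 22.47 mL
glycerol: 34 g/L × 4.25 L = 144.50 g
hydrochloric acid: C1V1 = C2V2 → 5.1 mM × 4250 mL ÷ 672 mM = 32.25 mL
ferric chloride: dilute stock: 0.908 mM × 4250 mL ÷ 93.5 mM = 41.27 mL

L-arginine 22.47 mL; glycerol 144.50 g; hydrochloric acid 32.25 mL; ferric chloride 41.27 mL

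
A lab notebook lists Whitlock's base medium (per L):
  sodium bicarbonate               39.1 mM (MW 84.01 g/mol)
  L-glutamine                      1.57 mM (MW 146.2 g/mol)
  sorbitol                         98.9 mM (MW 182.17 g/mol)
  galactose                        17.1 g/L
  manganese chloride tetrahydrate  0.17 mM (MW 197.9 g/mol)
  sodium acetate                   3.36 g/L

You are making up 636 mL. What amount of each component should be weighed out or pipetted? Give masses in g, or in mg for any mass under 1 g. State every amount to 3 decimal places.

sodium bicarbonate 2.089 g; L-glutamine 145.984 mg; sorbitol 11.459 g; galactose 10.876 g; manganese chloride tetrahydrate 21.397 mg; sodium acetate 2.137 g

Scale factor relative to 1 L: 0.636.
sodium bicarbonate: 39.1 mmol/L × 84.01 g/mol × 0.636 L ÷ 1000 = 2.089 g
L-glutamine: 1.57 mmol/L × 146.2 mg/mmol × 0.636 L = 145.984 mg
sorbitol: 98.9 mmol/L × 182.17 g/mol × 0.636 L ÷ 1000 = 11.459 g
galactose: 17.1 g/L × 0.636 L = 10.876 g
manganese chloride tetrahydrate: 0.17 mmol/L × 197.9 mg/mmol × 0.636 L = 21.397 mg
sodium acetate: 3.36 g/L × 0.636 L = 2.137 g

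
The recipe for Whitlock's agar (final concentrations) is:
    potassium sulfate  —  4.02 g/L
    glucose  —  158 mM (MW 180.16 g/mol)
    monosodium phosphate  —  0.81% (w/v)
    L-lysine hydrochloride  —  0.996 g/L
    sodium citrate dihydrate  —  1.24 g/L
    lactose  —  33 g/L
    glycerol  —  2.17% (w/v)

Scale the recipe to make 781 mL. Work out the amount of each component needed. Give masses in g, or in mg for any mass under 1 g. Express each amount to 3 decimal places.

potassium sulfate 3.140 g; glucose 22.231 g; monosodium phosphate 6.326 g; L-lysine hydrochloride 777.876 mg; sodium citrate dihydrate 968.440 mg; lactose 25.773 g; glycerol 16.948 g

Working volume: 781 mL = 0.781 L.
potassium sulfate: 4.02 g/L × 0.781 L = 3.140 g
glucose: 158 mmol/L × 180.16 g/mol × 0.781 L ÷ 1000 = 22.231 g
monosodium phosphate: 0.81 g per 100 mL × 781 mL ÷ 100 = 6.326 g
L-lysine hydrochloride: 0.996 g/L × 0.781 L = 0.777876 g = 777.876 mg
sodium citrate dihydrate: 1.24 g/L × 0.781 L = 0.96844 g = 968.440 mg
lactose: 33 g/L × 0.781 L = 25.773 g
glycerol: 2.17 g per 100 mL × 781 mL ÷ 100 = 16.948 g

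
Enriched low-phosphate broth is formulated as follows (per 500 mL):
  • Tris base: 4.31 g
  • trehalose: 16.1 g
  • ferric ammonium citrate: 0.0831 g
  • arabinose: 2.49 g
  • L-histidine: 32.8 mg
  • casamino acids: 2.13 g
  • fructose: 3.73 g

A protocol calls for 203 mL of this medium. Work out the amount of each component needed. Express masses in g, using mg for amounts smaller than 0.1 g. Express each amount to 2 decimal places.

Ratio of target to recipe volume: 203 / 500 = 0.406.
Tris base: 4.31 g × (203 mL / 500 mL) = 1.75 g
trehalose: 16.1 g × (203 mL / 500 mL) = 6.54 g
ferric ammonium citrate: 0.0831 g × (203 mL / 500 mL) = 0.0337386 g = 33.74 mg
arabinose: 2.49 g × (203 mL / 500 mL) = 1.01 g
L-histidine: 32.8 mg × (203 mL / 500 mL) = 13.32 mg
casamino acids: 2.13 g × (203 mL / 500 mL) = 0.86 g
fructose: 3.73 g × (203 mL / 500 mL) = 1.51 g

Tris base 1.75 g; trehalose 6.54 g; ferric ammonium citrate 33.74 mg; arabinose 1.01 g; L-histidine 13.32 mg; casamino acids 0.86 g; fructose 1.51 g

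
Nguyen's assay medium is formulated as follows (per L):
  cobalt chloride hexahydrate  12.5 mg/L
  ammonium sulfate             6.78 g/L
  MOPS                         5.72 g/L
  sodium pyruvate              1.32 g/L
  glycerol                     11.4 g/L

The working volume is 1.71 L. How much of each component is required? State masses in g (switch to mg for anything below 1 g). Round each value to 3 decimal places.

cobalt chloride hexahydrate 21.375 mg; ammonium sulfate 11.594 g; MOPS 9.781 g; sodium pyruvate 2.257 g; glycerol 19.494 g

Working volume: 1.71 L.
cobalt chloride hexahydrate: 12.5 mg/L × 1.71 L = 21.375 mg
ammonium sulfate: 6.78 g/L × 1.71 L = 11.594 g
MOPS: 5.72 g/L × 1.71 L = 9.781 g
sodium pyruvate: 1.32 g/L × 1.71 L = 2.257 g
glycerol: 11.4 g/L × 1.71 L = 19.494 g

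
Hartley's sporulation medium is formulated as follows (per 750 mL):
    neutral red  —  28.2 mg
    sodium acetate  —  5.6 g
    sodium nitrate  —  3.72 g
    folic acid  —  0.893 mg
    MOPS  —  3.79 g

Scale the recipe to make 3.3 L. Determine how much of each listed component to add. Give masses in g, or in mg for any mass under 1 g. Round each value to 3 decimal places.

neutral red 124.080 mg; sodium acetate 24.640 g; sodium nitrate 16.368 g; folic acid 3.929 mg; MOPS 16.676 g

Ratio of target to recipe volume: 3300 / 750 = 4.4.
neutral red: 28.2 mg × (3300 mL / 750 mL) = 124.080 mg
sodium acetate: 5.6 g × (3300 mL / 750 mL) = 24.640 g
sodium nitrate: 3.72 g × (3300 mL / 750 mL) = 16.368 g
folic acid: 0.893 mg × (3300 mL / 750 mL) = 3.929 mg
MOPS: 3.79 g × (3300 mL / 750 mL) = 16.676 g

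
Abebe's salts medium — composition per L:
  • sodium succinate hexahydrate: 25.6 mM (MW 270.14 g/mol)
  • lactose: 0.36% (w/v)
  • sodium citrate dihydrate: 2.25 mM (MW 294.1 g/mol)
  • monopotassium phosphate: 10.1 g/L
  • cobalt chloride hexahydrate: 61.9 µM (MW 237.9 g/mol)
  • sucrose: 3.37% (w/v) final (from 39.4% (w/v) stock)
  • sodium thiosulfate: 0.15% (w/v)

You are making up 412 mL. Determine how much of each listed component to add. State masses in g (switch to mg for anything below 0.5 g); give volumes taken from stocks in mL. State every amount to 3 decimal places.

sodium succinate hexahydrate 2.849 g; lactose 1.483 g; sodium citrate dihydrate 272.631 mg; monopotassium phosphate 4.161 g; cobalt chloride hexahydrate 6.067 mg; sucrose 35.240 mL; sodium thiosulfate 0.618 g

Working volume: 412 mL = 0.412 L.
sodium succinate hexahydrate: 25.6 mmol/L × 270.14 g/mol × 0.412 L ÷ 1000 = 2.849 g
lactose: 0.36 g per 100 mL × 412 mL ÷ 100 = 1.483 g
sodium citrate dihydrate: 2.25 mmol/L × 294.1 mg/mmol × 0.412 L = 272.631 mg
monopotassium phosphate: 10.1 g/L × 0.412 L = 4.161 g
cobalt chloride hexahydrate: 61.9 µmol/L × 237.9 g/mol × 0.412 L ÷ 1000 = 6.067 mg
sucrose: dilute stock: 3.37% ÷ 39.4% × 412 mL = 35.240 mL
sodium thiosulfate: 0.15 g per 100 mL × 412 mL ÷ 100 = 0.618 g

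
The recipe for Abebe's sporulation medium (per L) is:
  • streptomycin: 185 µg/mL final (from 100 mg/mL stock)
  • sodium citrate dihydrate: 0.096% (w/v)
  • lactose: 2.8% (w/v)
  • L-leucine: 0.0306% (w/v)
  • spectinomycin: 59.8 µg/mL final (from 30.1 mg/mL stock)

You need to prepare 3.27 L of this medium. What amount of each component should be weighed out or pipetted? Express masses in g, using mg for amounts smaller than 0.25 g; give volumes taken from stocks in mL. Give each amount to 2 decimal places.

streptomycin 6.05 mL; sodium citrate dihydrate 3.14 g; lactose 91.56 g; L-leucine 1.00 g; spectinomycin 6.50 mL

Working volume: 3.27 L.
streptomycin: V = C2·V2/C1 = 185 µg/mL × 3270 mL ÷ 100000 µg/mL = 6.05 mL
sodium citrate dihydrate: 0.096% w/v = 0.96 g/L → 0.96 × 3.27 L = 3.14 g
lactose: 2.8% w/v = 28 g/L → 28 × 3.27 L = 91.56 g
L-leucine: 0.0306 g per 100 mL × 3270 mL ÷ 100 = 1.00 g
spectinomycin: V = C2·V2/C1 = 59.8 µg/mL × 3270 mL ÷ 30100 µg/mL = 6.50 mL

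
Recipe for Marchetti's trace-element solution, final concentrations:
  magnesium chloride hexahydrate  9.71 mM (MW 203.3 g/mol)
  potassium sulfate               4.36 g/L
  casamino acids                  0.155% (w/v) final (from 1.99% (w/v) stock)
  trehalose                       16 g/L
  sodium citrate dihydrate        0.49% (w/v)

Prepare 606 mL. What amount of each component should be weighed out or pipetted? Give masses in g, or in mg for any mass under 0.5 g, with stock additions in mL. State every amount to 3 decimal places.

Target volume = 606 mL = 0.606 L.
magnesium chloride hexahydrate: 9.71 mmol/L × 203.3 g/mol × 0.606 L ÷ 1000 = 1.196 g
potassium sulfate: 4.36 g/L × 0.606 L = 2.642 g
casamino acids: V = C2·V2/C1 = 0.155% ÷ 1.99% × 606 mL = 47.201 mL
trehalose: 16 g/L × 0.606 L = 9.696 g
sodium citrate dihydrate: 0.49% w/v = 4.9 g/L → 4.9 × 0.606 L = 2.969 g

magnesium chloride hexahydrate 1.196 g; potassium sulfate 2.642 g; casamino acids 47.201 mL; trehalose 9.696 g; sodium citrate dihydrate 2.969 g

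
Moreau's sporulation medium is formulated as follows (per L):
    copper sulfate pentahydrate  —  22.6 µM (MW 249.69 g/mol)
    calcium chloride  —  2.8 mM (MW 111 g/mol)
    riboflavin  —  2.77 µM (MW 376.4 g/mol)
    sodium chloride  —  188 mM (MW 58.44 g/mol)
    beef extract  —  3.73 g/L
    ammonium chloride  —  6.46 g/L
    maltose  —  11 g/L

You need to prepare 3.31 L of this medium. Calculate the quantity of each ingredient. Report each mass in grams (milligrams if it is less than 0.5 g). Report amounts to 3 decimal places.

Working volume: 3.31 L.
copper sulfate pentahydrate: 22.6 µmol/L × 249.69 g/mol × 3.31 L ÷ 1000 = 18.678 mg
calcium chloride: 2.8 mmol/L × 111 g/mol × 3.31 L ÷ 1000 = 1.029 g
riboflavin: 2.77 µmol/L × 376.4 g/mol × 3.31 L ÷ 1000 = 3.451 mg
sodium chloride: 188 mmol/L × 58.44 g/mol × 3.31 L ÷ 1000 = 36.366 g
beef extract: 3.73 g/L × 3.31 L = 12.346 g
ammonium chloride: 6.46 g/L × 3.31 L = 21.383 g
maltose: 11 g/L × 3.31 L = 36.410 g

copper sulfate pentahydrate 18.678 mg; calcium chloride 1.029 g; riboflavin 3.451 mg; sodium chloride 36.366 g; beef extract 12.346 g; ammonium chloride 21.383 g; maltose 36.410 g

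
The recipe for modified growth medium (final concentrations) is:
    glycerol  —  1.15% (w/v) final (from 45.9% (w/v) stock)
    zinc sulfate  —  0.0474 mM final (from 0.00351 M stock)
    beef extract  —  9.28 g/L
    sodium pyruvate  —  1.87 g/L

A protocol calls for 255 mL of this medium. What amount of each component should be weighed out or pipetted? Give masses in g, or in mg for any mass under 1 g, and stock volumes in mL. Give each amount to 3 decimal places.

Target volume = 255 mL = 0.255 L.
glycerol: V = C2·V2/C1 = 1.15% ÷ 45.9% × 255 mL = 6.389 mL
zinc sulfate: C1V1 = C2V2 → 0.0474 mM × 255 mL ÷ 3.51 mM = 3.444 mL
beef extract: 9.28 g/L × 0.255 L = 2.366 g
sodium pyruvate: 1.87 g/L × 0.255 L = 0.47685 g = 476.850 mg

glycerol 6.389 mL; zinc sulfate 3.444 mL; beef extract 2.366 g; sodium pyruvate 476.850 mg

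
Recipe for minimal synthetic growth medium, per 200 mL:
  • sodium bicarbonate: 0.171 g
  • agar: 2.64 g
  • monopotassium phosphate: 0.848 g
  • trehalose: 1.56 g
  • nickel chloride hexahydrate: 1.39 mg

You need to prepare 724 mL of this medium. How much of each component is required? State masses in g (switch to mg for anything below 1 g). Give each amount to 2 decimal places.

sodium bicarbonate 619.02 mg; agar 9.56 g; monopotassium phosphate 3.07 g; trehalose 5.65 g; nickel chloride hexahydrate 5.03 mg

Ratio of target to recipe volume: 724 / 200 = 3.62.
sodium bicarbonate: 0.171 g × (724 mL / 200 mL) = 0.61902 g = 619.02 mg
agar: 2.64 g × (724 mL / 200 mL) = 9.56 g
monopotassium phosphate: 0.848 g × (724 mL / 200 mL) = 3.07 g
trehalose: 1.56 g × (724 mL / 200 mL) = 5.65 g
nickel chloride hexahydrate: 1.39 mg × (724 mL / 200 mL) = 5.03 mg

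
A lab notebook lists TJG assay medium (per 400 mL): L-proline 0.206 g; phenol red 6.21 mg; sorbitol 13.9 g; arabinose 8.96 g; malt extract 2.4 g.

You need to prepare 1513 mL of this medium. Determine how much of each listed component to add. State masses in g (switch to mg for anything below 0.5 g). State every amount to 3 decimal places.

L-proline 0.779 g; phenol red 23.489 mg; sorbitol 52.577 g; arabinose 33.891 g; malt extract 9.078 g

Scale factor = 1513 mL / 400 mL = 3.7825.
L-proline: 0.206 g × (1513 mL / 400 mL) = 0.779 g
phenol red: 6.21 mg × (1513 mL / 400 mL) = 23.489 mg
sorbitol: 13.9 g × (1513 mL / 400 mL) = 52.577 g
arabinose: 8.96 g × (1513 mL / 400 mL) = 33.891 g
malt extract: 2.4 g × (1513 mL / 400 mL) = 9.078 g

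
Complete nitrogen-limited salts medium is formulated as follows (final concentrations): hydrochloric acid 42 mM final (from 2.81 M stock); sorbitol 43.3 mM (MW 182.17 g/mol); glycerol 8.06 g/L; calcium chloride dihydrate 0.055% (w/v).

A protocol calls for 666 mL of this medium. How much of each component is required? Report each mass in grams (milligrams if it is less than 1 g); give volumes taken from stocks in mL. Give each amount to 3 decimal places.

hydrochloric acid 9.954 mL; sorbitol 5.253 g; glycerol 5.368 g; calcium chloride dihydrate 366.300 mg

Scale factor relative to 1 L: 0.666.
hydrochloric acid: dilute stock: 42 mM × 666 mL ÷ 2810 mM = 9.954 mL
sorbitol: 43.3 mmol/L × 182.17 g/mol × 0.666 L ÷ 1000 = 5.253 g
glycerol: 8.06 g/L × 0.666 L = 5.368 g
calcium chloride dihydrate: 0.055 g per 100 mL × 666 mL ÷ 100 = 0.3663 g = 366.300 mg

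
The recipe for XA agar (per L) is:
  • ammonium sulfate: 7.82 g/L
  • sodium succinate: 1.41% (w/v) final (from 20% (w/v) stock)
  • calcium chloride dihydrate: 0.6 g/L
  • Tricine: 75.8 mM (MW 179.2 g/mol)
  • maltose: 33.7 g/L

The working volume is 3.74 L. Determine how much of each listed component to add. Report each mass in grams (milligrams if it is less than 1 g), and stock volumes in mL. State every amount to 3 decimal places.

ammonium sulfate 29.247 g; sodium succinate 263.670 mL; calcium chloride dihydrate 2.244 g; Tricine 50.802 g; maltose 126.038 g

Working volume: 3.74 L.
ammonium sulfate: 7.82 g/L × 3.74 L = 29.247 g
sodium succinate: V = C2·V2/C1 = 1.41% ÷ 20% × 3740 mL = 263.670 mL
calcium chloride dihydrate: 0.6 g/L × 3.74 L = 2.244 g
Tricine: 75.8 mmol/L × 179.2 g/mol × 3.74 L ÷ 1000 = 50.802 g
maltose: 33.7 g/L × 3.74 L = 126.038 g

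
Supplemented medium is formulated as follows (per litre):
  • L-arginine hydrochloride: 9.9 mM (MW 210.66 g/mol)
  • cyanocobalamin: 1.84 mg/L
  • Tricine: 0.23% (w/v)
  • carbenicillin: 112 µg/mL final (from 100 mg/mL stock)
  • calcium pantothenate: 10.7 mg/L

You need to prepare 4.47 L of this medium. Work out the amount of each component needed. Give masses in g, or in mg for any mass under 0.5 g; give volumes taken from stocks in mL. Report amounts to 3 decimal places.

Working volume: 4.47 L.
L-arginine hydrochloride: 9.9 mmol/L × 210.66 g/mol × 4.47 L ÷ 1000 = 9.322 g
cyanocobalamin: 1.84 mg/L × 4.47 L = 8.225 mg
Tricine: 0.23 g per 100 mL × 4470 mL ÷ 100 = 10.281 g
carbenicillin: V = C2·V2/C1 = 112 µg/mL × 4470 mL ÷ 100000 µg/mL = 5.006 mL
calcium pantothenate: 10.7 mg/L × 4.47 L = 47.829 mg

L-arginine hydrochloride 9.322 g; cyanocobalamin 8.225 mg; Tricine 10.281 g; carbenicillin 5.006 mL; calcium pantothenate 47.829 mg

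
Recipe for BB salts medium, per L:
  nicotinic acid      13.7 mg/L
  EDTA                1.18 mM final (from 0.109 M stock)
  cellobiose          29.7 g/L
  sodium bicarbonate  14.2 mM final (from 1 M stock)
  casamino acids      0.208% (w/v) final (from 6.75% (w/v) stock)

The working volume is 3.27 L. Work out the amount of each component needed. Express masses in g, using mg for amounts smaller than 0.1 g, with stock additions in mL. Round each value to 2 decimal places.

Scale factor relative to 1 L: 3.27.
nicotinic acid: 13.7 mg/L × 3.27 L = 44.80 mg
EDTA: C1V1 = C2V2 → 1.18 mM × 3270 mL ÷ 109 mM = 35.40 mL
cellobiose: 29.7 g/L × 3.27 L = 97.12 g
sodium bicarbonate: C1V1 = C2V2 → 14.2 mM × 3270 mL ÷ 1000 mM = 46.43 mL
casamino acids: C1V1 = C2V2 → 0.208% ÷ 6.75% × 3270 mL = 100.76 mL

nicotinic acid 44.80 mg; EDTA 35.40 mL; cellobiose 97.12 g; sodium bicarbonate 46.43 mL; casamino acids 100.76 mL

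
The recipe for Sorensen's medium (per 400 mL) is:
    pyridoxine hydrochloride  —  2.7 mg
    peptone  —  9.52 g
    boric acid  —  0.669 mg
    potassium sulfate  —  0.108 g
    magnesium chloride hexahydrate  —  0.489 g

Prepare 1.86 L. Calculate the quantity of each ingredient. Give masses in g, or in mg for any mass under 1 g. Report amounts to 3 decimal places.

pyridoxine hydrochloride 12.555 mg; peptone 44.268 g; boric acid 3.111 mg; potassium sulfate 502.200 mg; magnesium chloride hexahydrate 2.274 g

Scale factor = 1860 mL / 400 mL = 4.65.
pyridoxine hydrochloride: 2.7 mg × (1860 mL / 400 mL) = 12.555 mg
peptone: 9.52 g × (1860 mL / 400 mL) = 44.268 g
boric acid: 0.669 mg × (1860 mL / 400 mL) = 3.111 mg
potassium sulfate: 0.108 g × (1860 mL / 400 mL) = 0.5022 g = 502.200 mg
magnesium chloride hexahydrate: 0.489 g × (1860 mL / 400 mL) = 2.274 g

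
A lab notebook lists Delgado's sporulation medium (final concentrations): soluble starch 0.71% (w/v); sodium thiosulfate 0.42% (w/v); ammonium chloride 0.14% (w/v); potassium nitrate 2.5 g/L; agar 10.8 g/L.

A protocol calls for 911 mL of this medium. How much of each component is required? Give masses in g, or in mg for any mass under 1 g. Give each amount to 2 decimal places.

soluble starch 6.47 g; sodium thiosulfate 3.83 g; ammonium chloride 1.28 g; potassium nitrate 2.28 g; agar 9.84 g

Scale factor relative to 1 L: 0.911.
soluble starch: 0.71% w/v = 7.1 g/L → 7.1 × 0.911 L = 6.47 g
sodium thiosulfate: 0.42 g per 100 mL × 911 mL ÷ 100 = 3.83 g
ammonium chloride: 0.14 g per 100 mL × 911 mL ÷ 100 = 1.28 g
potassium nitrate: 2.5 g/L × 0.911 L = 2.28 g
agar: 10.8 g/L × 0.911 L = 9.84 g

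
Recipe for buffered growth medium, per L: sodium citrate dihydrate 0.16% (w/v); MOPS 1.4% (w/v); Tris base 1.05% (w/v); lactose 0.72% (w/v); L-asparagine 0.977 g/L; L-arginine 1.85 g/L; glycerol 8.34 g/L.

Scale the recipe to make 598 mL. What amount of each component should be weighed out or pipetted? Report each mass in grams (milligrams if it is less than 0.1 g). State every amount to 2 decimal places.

sodium citrate dihydrate 0.96 g; MOPS 8.37 g; Tris base 6.28 g; lactose 4.31 g; L-asparagine 0.58 g; L-arginine 1.11 g; glycerol 4.99 g

Working volume: 598 mL = 0.598 L.
sodium citrate dihydrate: 0.16 g per 100 mL × 598 mL ÷ 100 = 0.96 g
MOPS: 1.4 g per 100 mL × 598 mL ÷ 100 = 8.37 g
Tris base: 1.05% w/v = 10.5 g/L → 10.5 × 0.598 L = 6.28 g
lactose: 0.72% w/v = 7.2 g/L → 7.2 × 0.598 L = 4.31 g
L-asparagine: 0.977 g/L × 0.598 L = 0.58 g
L-arginine: 1.85 g/L × 0.598 L = 1.11 g
glycerol: 8.34 g/L × 0.598 L = 4.99 g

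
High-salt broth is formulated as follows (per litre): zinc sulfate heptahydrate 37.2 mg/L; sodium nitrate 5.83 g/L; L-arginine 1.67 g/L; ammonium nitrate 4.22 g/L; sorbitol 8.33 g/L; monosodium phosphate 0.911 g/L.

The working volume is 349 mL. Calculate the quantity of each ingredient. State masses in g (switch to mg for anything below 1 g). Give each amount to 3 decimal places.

Target volume = 349 mL = 0.349 L.
zinc sulfate heptahydrate: 37.2 mg/L × 0.349 L = 12.983 mg
sodium nitrate: 5.83 g/L × 0.349 L = 2.035 g
L-arginine: 1.67 g/L × 0.349 L = 0.58283 g = 582.830 mg
ammonium nitrate: 4.22 g/L × 0.349 L = 1.473 g
sorbitol: 8.33 g/L × 0.349 L = 2.907 g
monosodium phosphate: 0.911 g/L × 0.349 L = 0.317939 g = 317.939 mg

zinc sulfate heptahydrate 12.983 mg; sodium nitrate 2.035 g; L-arginine 582.830 mg; ammonium nitrate 1.473 g; sorbitol 2.907 g; monosodium phosphate 317.939 mg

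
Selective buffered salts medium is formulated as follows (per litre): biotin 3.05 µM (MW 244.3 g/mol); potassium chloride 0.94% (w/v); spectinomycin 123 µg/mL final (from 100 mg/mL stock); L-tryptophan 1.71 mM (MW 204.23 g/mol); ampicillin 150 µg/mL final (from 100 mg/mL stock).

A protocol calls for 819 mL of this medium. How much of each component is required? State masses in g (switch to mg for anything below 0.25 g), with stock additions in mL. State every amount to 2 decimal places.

biotin 0.61 mg; potassium chloride 7.70 g; spectinomycin 1.01 mL; L-tryptophan 0.29 g; ampicillin 1.23 mL

Target volume = 819 mL = 0.819 L.
biotin: 3.05 µmol/L × 244.3 g/mol × 0.819 L ÷ 1000 = 0.61 mg
potassium chloride: 0.94 g per 100 mL × 819 mL ÷ 100 = 7.70 g
spectinomycin: dilute stock: 123 µg/mL × 819 mL ÷ 100000 µg/mL = 1.01 mL
L-tryptophan: 1.71 mmol/L × 204.23 g/mol × 0.819 L ÷ 1000 = 0.29 g
ampicillin: dilute stock: 150 µg/mL × 819 mL ÷ 100000 µg/mL = 1.23 mL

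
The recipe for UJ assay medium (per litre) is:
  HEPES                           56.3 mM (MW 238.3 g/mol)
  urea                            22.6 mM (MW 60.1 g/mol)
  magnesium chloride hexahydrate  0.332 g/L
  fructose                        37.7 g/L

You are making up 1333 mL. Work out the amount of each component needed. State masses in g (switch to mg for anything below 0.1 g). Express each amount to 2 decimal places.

Target volume = 1333 mL = 1.333 L.
HEPES: 56.3 mmol/L × 238.3 g/mol × 1.333 L ÷ 1000 = 17.88 g
urea: 22.6 mmol/L × 60.1 g/mol × 1.333 L ÷ 1000 = 1.81 g
magnesium chloride hexahydrate: 0.332 g/L × 1.333 L = 0.44 g
fructose: 37.7 g/L × 1.333 L = 50.25 g

HEPES 17.88 g; urea 1.81 g; magnesium chloride hexahydrate 0.44 g; fructose 50.25 g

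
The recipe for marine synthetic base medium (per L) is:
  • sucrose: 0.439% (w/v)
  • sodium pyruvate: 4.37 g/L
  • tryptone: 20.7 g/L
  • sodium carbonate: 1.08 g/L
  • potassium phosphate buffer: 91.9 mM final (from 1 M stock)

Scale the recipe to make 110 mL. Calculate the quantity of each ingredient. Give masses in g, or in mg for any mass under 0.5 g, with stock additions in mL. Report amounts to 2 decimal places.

sucrose 482.90 mg; sodium pyruvate 480.70 mg; tryptone 2.28 g; sodium carbonate 118.80 mg; potassium phosphate buffer 10.11 mL

Target volume = 110 mL = 0.11 L.
sucrose: 0.439 g per 100 mL × 110 mL ÷ 100 = 0.4829 g = 482.90 mg
sodium pyruvate: 4.37 g/L × 0.11 L = 0.4807 g = 480.70 mg
tryptone: 20.7 g/L × 0.11 L = 2.28 g
sodium carbonate: 1.08 g/L × 0.11 L = 0.1188 g = 118.80 mg
potassium phosphate buffer: V = C2·V2/C1 = 91.9 mM × 110 mL ÷ 1000 mM = 10.11 mL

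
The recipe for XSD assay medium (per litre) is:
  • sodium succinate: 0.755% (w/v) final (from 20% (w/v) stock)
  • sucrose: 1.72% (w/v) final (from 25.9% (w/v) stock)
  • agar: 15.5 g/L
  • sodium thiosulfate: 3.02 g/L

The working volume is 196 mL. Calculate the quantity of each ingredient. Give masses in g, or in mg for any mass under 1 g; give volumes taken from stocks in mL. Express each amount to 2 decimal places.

Working volume: 196 mL = 0.196 L.
sodium succinate: V = C2·V2/C1 = 0.755% ÷ 20% × 196 mL = 7.40 mL
sucrose: V = C2·V2/C1 = 1.72% ÷ 25.9% × 196 mL = 13.02 mL
agar: 15.5 g/L × 0.196 L = 3.04 g
sodium thiosulfate: 3.02 g/L × 0.196 L = 0.59192 g = 591.92 mg

sodium succinate 7.40 mL; sucrose 13.02 mL; agar 3.04 g; sodium thiosulfate 591.92 mg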